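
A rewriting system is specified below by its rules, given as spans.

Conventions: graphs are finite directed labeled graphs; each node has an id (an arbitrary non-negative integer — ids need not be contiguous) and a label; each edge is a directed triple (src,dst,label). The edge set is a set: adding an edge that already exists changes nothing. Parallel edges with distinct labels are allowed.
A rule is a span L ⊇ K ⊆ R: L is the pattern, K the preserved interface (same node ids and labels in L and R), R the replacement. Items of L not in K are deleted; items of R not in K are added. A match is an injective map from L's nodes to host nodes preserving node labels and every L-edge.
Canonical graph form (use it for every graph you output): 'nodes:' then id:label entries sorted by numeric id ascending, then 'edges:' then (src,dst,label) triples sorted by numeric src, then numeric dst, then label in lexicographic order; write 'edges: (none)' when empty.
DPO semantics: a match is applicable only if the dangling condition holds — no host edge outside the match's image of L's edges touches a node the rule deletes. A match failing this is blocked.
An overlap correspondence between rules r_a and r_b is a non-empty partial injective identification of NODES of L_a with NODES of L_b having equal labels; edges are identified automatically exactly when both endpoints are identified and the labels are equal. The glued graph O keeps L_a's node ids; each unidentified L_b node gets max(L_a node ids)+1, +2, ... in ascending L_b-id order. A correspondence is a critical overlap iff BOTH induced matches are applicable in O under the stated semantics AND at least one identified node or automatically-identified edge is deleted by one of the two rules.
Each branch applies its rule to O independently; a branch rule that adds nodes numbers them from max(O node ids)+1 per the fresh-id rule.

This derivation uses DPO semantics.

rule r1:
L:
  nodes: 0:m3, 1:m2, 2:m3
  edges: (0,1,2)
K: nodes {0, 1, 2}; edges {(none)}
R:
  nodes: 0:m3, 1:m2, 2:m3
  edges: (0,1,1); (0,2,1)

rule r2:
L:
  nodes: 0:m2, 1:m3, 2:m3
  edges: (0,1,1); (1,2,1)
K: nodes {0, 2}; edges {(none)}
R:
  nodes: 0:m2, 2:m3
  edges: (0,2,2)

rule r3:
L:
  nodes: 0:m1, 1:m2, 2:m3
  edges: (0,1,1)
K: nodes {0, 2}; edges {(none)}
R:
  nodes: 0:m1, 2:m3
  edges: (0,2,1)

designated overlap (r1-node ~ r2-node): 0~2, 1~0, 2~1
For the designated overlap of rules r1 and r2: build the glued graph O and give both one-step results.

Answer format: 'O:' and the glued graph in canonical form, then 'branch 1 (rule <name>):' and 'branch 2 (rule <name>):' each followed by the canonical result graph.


O:
nodes: 0:m3, 1:m2, 2:m3
edges: (0,1,2); (1,2,1); (2,0,1)
branch 1 (rule r1):
nodes: 0:m3, 1:m2, 2:m3
edges: (0,1,1); (0,2,1); (1,2,1); (2,0,1)
branch 2 (rule r2):
nodes: 0:m3, 1:m2
edges: (0,1,2); (1,0,2)


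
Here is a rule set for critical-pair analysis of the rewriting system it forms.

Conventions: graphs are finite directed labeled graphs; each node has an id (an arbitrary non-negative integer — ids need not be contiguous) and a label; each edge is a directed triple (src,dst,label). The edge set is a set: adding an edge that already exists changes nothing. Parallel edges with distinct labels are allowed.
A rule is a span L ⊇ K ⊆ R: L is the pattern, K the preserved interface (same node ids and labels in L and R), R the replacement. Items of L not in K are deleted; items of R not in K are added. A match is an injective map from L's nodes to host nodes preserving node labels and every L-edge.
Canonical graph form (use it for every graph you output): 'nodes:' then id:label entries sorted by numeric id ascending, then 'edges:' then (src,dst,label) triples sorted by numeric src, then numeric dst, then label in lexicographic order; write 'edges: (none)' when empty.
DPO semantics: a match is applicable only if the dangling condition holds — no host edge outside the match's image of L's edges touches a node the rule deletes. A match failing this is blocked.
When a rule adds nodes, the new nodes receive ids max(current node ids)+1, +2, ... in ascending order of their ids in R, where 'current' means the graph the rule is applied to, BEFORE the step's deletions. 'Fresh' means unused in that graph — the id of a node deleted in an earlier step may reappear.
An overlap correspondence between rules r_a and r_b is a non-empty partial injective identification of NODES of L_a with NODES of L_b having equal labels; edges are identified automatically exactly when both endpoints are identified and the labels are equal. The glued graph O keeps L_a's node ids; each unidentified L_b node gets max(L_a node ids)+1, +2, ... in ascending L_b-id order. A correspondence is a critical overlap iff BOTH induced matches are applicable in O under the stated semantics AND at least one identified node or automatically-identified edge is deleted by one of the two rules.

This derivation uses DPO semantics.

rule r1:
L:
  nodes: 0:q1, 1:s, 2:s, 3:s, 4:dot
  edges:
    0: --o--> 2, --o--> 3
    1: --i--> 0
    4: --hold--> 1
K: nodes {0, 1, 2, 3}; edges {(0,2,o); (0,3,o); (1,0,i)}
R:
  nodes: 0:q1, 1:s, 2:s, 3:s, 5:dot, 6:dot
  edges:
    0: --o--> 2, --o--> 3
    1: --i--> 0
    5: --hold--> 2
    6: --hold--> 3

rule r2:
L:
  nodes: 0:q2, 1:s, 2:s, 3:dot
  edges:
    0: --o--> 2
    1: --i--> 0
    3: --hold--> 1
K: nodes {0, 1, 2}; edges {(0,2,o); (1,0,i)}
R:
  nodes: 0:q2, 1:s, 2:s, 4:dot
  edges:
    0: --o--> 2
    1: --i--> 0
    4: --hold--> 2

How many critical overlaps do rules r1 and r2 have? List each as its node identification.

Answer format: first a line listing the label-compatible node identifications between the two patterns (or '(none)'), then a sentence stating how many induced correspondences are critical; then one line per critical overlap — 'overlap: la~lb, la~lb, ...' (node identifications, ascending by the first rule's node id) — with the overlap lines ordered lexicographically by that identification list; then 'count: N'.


label-compatible node identifications between L(r1) and L(r2): 1~1, 1~2, 2~1, 2~2, 3~1, 3~2, 4~3
3 of the induced correspondences are critical overlaps of r1 and r2.
overlap: 1~1, 2~2, 4~3
overlap: 1~1, 3~2, 4~3
overlap: 1~1, 4~3
count: 3


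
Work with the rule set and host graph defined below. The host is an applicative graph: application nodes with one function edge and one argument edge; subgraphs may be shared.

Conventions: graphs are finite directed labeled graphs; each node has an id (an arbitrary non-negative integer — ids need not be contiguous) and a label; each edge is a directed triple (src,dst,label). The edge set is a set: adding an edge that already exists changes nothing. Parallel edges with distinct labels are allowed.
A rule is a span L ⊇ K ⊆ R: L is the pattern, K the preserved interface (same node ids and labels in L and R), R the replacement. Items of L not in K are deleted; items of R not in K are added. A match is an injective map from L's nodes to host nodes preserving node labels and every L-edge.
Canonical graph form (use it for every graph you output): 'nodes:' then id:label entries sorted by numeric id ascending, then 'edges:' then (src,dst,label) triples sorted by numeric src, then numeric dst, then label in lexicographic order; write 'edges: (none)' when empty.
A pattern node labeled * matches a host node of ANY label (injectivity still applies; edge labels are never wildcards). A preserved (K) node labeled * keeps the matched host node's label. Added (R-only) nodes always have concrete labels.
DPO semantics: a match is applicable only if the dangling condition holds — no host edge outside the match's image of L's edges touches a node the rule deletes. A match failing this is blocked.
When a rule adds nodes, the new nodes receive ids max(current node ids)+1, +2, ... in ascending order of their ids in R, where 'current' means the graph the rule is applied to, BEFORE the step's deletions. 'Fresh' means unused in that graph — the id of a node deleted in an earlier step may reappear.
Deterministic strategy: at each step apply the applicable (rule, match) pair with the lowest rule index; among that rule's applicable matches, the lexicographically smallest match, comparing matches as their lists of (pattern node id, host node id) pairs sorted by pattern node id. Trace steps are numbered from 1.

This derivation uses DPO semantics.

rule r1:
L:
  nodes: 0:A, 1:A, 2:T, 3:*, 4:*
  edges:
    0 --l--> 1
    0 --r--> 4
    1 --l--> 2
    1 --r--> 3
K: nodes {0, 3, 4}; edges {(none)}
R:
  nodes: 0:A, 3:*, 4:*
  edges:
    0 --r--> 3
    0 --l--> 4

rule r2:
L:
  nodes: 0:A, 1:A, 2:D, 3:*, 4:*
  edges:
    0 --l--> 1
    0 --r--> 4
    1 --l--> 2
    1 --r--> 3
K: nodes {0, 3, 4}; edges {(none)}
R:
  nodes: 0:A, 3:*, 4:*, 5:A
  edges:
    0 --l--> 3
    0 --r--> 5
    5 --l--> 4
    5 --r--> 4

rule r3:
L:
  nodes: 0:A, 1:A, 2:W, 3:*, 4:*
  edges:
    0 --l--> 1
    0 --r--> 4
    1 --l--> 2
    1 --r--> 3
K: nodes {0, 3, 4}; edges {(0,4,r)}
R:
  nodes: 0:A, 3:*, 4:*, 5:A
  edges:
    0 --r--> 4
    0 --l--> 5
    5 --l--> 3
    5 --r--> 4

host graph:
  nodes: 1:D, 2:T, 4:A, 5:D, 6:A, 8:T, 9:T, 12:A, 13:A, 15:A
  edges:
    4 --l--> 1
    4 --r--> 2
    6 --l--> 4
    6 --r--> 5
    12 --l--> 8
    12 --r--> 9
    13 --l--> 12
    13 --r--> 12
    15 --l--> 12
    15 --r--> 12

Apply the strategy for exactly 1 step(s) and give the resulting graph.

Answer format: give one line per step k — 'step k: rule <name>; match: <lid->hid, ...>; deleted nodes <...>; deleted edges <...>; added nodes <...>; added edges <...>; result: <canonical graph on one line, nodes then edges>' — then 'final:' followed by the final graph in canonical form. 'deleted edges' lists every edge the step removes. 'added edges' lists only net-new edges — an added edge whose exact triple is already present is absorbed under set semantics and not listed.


step 1: rule r2; match: 0->6, 1->4, 2->1, 3->2, 4->5; deleted nodes 1, 4; deleted edges (4,1,l); (4,2,r); (6,4,l); (6,5,r); added nodes 16; added edges (6,2,l); (6,16,r); (16,5,l); (16,5,r); result: nodes: 2:T, 5:D, 6:A, 8:T, 9:T, 12:A, 13:A, 15:A, 16:A edges: (6,2,l); (6,16,r); (12,8,l); (12,9,r); (13,12,l); (13,12,r); (15,12,l); (15,12,r); (16,5,l); (16,5,r)
final:
nodes: 2:T, 5:D, 6:A, 8:T, 9:T, 12:A, 13:A, 15:A, 16:A
edges: (6,2,l); (6,16,r); (12,8,l); (12,9,r); (13,12,l); (13,12,r); (15,12,l); (15,12,r); (16,5,l); (16,5,r)


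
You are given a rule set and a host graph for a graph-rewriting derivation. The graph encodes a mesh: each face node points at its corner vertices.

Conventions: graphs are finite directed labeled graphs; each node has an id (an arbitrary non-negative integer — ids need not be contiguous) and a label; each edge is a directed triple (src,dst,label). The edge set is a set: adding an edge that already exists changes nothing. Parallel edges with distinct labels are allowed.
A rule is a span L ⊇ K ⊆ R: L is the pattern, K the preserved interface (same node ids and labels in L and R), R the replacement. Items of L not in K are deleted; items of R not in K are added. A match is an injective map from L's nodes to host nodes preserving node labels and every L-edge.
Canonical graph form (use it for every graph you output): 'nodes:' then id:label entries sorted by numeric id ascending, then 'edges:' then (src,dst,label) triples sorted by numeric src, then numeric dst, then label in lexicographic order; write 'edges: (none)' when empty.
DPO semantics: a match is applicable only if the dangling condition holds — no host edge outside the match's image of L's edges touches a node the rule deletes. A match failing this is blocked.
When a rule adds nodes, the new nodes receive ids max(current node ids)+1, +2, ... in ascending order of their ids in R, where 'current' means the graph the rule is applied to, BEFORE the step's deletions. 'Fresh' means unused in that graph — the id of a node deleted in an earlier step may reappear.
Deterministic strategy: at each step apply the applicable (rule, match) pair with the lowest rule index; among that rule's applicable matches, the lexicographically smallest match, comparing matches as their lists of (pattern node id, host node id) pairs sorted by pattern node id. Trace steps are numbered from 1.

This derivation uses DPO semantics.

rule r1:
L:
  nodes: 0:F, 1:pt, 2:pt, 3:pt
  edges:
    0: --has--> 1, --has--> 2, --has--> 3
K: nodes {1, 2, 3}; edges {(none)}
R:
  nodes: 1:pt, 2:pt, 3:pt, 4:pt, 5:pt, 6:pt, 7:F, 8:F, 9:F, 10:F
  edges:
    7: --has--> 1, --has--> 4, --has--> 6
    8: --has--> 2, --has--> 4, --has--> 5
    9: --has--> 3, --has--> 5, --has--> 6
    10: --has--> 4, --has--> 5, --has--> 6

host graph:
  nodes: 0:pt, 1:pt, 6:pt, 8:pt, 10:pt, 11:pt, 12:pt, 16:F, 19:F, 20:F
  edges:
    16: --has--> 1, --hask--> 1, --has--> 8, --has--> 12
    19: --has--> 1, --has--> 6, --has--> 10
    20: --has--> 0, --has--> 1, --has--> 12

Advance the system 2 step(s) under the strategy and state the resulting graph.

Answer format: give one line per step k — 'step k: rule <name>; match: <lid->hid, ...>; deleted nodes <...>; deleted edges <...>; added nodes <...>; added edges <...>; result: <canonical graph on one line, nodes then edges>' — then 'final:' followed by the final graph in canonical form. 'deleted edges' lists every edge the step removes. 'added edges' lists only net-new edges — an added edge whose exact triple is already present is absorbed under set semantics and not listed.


step 1: rule r1; match: 0->19, 1->1, 2->6, 3->10; deleted nodes 19; deleted edges (19,1,has); (19,6,has); (19,10,has); added nodes 21, 22, 23, 24, 25, 26, 27; added edges (24,1,has); (24,21,has); (24,23,has); (25,6,has); (25,21,has); (25,22,has); (26,10,has); (26,22,has); (26,23,has); (27,21,has); (27,22,has); (27,23,has); result: nodes: 0:pt, 1:pt, 6:pt, 8:pt, 10:pt, 11:pt, 12:pt, 16:F, 20:F, 21:pt, 22:pt, 23:pt, 24:F, 25:F, 26:F, 27:F edges: (16,1,has); (16,1,hask); (16,8,has); (16,12,has); (20,0,has); (20,1,has); (20,12,has); (24,1,has); (24,21,has); (24,23,has); (25,6,has); (25,21,has); (25,22,has); (26,10,has); (26,22,has); (26,23,has); (27,21,has); (27,22,has); (27,23,has)
step 2: rule r1; match: 0->20, 1->0, 2->1, 3->12; deleted nodes 20; deleted edges (20,0,has); (20,1,has); (20,12,has); added nodes 28, 29, 30, 31, 32, 33, 34; added edges (31,0,has); (31,28,has); (31,30,has); (32,1,has); (32,28,has); (32,29,has); (33,12,has); (33,29,has); (33,30,has); (34,28,has); (34,29,has); (34,30,has); result: nodes: 0:pt, 1:pt, 6:pt, 8:pt, 10:pt, 11:pt, 12:pt, 16:F, 21:pt, 22:pt, 23:pt, 24:F, 25:F, 26:F, 27:F, 28:pt, 29:pt, 30:pt, 31:F, 32:F, 33:F, 34:F edges: (16,1,has); (16,1,hask); (16,8,has); (16,12,has); (24,1,has); (24,21,has); (24,23,has); (25,6,has); (25,21,has); (25,22,has); (26,10,has); (26,22,has); (26,23,has); (27,21,has); (27,22,has); (27,23,has); (31,0,has); (31,28,has); (31,30,has); (32,1,has); (32,28,has); (32,29,has); (33,12,has); (33,29,has); (33,30,has); (34,28,has); (34,29,has); (34,30,has)
final:
nodes: 0:pt, 1:pt, 6:pt, 8:pt, 10:pt, 11:pt, 12:pt, 16:F, 21:pt, 22:pt, 23:pt, 24:F, 25:F, 26:F, 27:F, 28:pt, 29:pt, 30:pt, 31:F, 32:F, 33:F, 34:F
edges: (16,1,has); (16,1,hask); (16,8,has); (16,12,has); (24,1,has); (24,21,has); (24,23,has); (25,6,has); (25,21,has); (25,22,has); (26,10,has); (26,22,has); (26,23,has); (27,21,has); (27,22,has); (27,23,has); (31,0,has); (31,28,has); (31,30,has); (32,1,has); (32,28,has); (32,29,has); (33,12,has); (33,29,has); (33,30,has); (34,28,has); (34,29,has); (34,30,has)


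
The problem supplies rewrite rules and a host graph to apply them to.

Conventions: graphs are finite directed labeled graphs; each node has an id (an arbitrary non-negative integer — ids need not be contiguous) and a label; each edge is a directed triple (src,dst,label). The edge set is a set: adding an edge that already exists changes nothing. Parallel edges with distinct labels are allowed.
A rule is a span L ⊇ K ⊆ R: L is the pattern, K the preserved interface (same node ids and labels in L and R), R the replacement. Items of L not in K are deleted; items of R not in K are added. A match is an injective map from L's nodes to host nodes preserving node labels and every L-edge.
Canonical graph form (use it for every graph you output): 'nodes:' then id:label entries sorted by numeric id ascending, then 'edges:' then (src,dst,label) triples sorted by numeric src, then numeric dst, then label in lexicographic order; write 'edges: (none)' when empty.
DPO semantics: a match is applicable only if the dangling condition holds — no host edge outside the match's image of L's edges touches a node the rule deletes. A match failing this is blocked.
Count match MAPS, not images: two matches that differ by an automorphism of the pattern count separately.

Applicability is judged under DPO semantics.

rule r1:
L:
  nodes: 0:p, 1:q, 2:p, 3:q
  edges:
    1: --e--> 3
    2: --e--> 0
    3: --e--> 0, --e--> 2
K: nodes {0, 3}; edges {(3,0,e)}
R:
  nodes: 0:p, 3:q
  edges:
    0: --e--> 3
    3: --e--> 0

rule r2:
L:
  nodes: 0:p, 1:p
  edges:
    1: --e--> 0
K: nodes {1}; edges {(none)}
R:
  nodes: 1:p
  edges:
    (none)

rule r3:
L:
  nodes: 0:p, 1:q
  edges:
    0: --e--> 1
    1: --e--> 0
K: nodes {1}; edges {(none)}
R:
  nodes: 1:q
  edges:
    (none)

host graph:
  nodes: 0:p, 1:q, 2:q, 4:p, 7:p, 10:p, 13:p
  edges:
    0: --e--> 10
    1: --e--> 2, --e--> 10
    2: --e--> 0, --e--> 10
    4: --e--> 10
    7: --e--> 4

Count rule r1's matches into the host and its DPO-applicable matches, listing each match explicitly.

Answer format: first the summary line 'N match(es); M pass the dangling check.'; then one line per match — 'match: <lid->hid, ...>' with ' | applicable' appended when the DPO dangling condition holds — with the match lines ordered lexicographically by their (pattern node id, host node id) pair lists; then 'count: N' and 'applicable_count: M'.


1 match(es); 0 pass the dangling check.
match: 0->10, 1->1, 2->0, 3->2
count: 1
applicable_count: 0


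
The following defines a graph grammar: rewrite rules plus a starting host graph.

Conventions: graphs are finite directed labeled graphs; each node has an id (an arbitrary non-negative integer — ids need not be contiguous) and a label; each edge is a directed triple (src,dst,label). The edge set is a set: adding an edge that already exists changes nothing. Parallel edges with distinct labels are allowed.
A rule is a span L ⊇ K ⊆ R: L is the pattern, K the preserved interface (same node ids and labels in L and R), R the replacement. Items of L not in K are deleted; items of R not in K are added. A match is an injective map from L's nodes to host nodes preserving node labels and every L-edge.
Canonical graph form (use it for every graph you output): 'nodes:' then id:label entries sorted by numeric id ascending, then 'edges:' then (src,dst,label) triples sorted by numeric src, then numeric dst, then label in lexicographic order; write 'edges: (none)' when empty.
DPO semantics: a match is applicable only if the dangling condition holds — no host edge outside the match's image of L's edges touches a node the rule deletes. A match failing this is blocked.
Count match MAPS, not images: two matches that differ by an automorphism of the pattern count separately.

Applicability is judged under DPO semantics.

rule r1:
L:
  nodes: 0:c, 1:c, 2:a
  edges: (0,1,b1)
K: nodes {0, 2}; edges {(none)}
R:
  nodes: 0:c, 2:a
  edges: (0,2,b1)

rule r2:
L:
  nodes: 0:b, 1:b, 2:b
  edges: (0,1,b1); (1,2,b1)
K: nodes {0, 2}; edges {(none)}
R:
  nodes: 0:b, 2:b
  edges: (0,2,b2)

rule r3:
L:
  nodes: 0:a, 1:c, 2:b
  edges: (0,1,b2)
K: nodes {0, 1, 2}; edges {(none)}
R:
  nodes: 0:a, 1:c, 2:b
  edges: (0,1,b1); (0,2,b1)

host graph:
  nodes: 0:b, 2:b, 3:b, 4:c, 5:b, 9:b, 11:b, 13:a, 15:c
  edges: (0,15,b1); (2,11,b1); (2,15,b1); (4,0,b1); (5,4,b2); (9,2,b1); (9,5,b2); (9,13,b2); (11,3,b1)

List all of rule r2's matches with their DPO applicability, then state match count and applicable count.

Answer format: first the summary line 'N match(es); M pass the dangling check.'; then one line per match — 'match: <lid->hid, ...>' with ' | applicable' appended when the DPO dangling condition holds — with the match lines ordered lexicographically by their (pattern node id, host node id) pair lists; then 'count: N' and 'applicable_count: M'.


2 match(es); 1 pass the dangling check.
match: 0->2, 1->11, 2->3 | applicable
match: 0->9, 1->2, 2->11
count: 2
applicable_count: 1


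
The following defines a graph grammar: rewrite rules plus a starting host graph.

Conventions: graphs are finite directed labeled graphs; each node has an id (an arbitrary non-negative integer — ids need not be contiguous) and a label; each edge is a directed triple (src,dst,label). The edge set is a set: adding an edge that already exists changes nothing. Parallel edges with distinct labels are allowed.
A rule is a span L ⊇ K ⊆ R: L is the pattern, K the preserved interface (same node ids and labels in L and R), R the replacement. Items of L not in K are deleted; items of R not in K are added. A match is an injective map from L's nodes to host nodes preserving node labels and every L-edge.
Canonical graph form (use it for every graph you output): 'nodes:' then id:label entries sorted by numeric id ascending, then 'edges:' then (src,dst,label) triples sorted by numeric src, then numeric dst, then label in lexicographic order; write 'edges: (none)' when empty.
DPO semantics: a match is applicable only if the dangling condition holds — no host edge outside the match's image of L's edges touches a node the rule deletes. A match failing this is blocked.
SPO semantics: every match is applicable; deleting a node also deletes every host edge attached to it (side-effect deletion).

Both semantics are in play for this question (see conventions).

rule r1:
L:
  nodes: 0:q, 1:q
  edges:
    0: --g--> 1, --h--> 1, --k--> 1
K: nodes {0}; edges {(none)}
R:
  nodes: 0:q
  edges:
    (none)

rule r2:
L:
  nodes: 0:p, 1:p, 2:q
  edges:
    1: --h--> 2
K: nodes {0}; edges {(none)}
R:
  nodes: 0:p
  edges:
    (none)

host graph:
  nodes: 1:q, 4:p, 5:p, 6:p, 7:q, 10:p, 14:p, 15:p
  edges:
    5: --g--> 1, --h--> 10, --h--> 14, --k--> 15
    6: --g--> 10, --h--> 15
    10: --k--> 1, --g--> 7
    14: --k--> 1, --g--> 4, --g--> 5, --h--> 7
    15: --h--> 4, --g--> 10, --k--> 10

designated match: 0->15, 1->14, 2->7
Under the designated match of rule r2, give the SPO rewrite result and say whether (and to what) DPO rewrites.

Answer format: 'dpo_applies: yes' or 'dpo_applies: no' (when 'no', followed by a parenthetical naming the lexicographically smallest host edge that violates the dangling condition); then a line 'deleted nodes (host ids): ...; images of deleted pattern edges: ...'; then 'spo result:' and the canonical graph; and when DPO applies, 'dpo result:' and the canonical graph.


dpo_applies: no
(the rule deletes node 14, which keeps host edge (5,14,h) outside the match image — the dangling condition fails, DPO blocks; SPO proceeds and side-deletes such edges)
deleted nodes (host ids): 7, 14; images of deleted pattern edges: (14,7,h)
spo result:
nodes: 1:q, 4:p, 5:p, 6:p, 10:p, 15:p
edges: (5,1,g); (5,10,h); (5,15,k); (6,10,g); (6,15,h); (10,1,k); (15,4,h); (15,10,g); (15,10,k)


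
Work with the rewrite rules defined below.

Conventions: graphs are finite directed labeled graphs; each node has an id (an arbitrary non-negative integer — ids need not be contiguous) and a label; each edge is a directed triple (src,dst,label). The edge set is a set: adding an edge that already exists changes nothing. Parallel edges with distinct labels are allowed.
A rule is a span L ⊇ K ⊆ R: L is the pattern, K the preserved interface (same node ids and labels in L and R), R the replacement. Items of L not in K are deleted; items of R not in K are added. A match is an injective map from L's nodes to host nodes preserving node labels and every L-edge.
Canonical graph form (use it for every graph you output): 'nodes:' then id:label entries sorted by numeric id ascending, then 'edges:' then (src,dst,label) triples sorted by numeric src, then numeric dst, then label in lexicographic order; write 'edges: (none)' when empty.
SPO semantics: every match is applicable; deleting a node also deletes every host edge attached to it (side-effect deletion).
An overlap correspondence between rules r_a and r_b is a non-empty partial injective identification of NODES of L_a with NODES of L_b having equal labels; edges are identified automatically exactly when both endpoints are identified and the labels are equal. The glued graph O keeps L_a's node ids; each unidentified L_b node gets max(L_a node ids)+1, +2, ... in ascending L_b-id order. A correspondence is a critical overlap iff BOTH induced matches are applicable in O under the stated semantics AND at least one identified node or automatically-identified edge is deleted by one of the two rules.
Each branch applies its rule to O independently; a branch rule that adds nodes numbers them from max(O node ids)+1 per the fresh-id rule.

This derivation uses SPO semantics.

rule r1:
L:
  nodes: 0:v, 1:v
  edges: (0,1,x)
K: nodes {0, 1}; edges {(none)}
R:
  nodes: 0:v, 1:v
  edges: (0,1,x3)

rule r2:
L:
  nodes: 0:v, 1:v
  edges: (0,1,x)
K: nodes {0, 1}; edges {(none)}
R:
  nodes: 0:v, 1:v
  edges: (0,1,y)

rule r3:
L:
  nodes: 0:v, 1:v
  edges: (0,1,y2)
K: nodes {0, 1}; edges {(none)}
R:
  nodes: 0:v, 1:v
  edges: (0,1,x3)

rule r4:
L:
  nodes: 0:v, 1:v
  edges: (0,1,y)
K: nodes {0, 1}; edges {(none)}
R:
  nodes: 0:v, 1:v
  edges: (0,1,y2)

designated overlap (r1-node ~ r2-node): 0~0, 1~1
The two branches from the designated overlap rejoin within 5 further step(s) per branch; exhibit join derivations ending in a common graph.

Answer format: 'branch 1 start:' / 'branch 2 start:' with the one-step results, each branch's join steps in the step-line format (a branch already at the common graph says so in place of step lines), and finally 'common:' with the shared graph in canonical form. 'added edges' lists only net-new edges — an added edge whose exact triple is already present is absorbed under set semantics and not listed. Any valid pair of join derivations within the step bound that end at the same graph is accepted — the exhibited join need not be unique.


branch 1 start:
nodes: 0:v, 1:v
edges: (0,1,x3)
branch 2 start:
nodes: 0:v, 1:v
edges: (0,1,y)
branch 1: already at the common graph (0 steps)
branch 2 step 1: rule r4; match: 0->0, 1->1; deleted nodes (none); deleted edges (0,1,y); added nodes (none); added edges (0,1,y2); result: nodes: 0:v, 1:v edges: (0,1,y2)
branch 2 step 2: rule r3; match: 0->0, 1->1; deleted nodes (none); deleted edges (0,1,y2); added nodes (none); added edges (0,1,x3); result: nodes: 0:v, 1:v edges: (0,1,x3)
common:
nodes: 0:v, 1:v
edges: (0,1,x3)


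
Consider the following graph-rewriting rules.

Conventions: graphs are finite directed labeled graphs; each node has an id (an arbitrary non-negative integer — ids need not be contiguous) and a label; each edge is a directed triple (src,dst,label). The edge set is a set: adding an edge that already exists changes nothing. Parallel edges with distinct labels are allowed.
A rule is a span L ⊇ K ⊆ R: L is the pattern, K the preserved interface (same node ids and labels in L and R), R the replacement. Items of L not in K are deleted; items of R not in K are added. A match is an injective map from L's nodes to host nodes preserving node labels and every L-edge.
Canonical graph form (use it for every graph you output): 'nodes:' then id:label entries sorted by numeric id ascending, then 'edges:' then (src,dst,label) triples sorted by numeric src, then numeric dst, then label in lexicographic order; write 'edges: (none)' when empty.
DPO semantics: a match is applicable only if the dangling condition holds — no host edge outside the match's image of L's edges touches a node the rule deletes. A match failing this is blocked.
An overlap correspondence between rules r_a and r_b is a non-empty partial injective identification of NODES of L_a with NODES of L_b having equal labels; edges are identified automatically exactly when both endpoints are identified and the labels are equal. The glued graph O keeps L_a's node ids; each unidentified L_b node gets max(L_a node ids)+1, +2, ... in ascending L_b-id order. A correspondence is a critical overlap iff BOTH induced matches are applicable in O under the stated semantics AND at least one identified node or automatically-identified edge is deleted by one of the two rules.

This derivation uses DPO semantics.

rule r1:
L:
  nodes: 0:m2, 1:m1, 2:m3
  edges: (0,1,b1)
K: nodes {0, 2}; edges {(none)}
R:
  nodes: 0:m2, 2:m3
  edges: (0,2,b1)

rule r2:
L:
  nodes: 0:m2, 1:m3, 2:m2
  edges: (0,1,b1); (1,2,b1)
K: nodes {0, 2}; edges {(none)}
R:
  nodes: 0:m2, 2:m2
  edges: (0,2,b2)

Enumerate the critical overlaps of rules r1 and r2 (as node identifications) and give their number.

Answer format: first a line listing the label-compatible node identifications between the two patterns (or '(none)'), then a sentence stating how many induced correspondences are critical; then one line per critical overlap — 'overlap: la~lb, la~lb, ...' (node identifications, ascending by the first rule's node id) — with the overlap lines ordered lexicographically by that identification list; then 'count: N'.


label-compatible node identifications between L(r1) and L(r2): 0~0, 0~2, 2~1
3 of the induced correspondences are critical overlaps of r1 and r2.
overlap: 0~0, 2~1
overlap: 0~2, 2~1
overlap: 2~1
count: 3


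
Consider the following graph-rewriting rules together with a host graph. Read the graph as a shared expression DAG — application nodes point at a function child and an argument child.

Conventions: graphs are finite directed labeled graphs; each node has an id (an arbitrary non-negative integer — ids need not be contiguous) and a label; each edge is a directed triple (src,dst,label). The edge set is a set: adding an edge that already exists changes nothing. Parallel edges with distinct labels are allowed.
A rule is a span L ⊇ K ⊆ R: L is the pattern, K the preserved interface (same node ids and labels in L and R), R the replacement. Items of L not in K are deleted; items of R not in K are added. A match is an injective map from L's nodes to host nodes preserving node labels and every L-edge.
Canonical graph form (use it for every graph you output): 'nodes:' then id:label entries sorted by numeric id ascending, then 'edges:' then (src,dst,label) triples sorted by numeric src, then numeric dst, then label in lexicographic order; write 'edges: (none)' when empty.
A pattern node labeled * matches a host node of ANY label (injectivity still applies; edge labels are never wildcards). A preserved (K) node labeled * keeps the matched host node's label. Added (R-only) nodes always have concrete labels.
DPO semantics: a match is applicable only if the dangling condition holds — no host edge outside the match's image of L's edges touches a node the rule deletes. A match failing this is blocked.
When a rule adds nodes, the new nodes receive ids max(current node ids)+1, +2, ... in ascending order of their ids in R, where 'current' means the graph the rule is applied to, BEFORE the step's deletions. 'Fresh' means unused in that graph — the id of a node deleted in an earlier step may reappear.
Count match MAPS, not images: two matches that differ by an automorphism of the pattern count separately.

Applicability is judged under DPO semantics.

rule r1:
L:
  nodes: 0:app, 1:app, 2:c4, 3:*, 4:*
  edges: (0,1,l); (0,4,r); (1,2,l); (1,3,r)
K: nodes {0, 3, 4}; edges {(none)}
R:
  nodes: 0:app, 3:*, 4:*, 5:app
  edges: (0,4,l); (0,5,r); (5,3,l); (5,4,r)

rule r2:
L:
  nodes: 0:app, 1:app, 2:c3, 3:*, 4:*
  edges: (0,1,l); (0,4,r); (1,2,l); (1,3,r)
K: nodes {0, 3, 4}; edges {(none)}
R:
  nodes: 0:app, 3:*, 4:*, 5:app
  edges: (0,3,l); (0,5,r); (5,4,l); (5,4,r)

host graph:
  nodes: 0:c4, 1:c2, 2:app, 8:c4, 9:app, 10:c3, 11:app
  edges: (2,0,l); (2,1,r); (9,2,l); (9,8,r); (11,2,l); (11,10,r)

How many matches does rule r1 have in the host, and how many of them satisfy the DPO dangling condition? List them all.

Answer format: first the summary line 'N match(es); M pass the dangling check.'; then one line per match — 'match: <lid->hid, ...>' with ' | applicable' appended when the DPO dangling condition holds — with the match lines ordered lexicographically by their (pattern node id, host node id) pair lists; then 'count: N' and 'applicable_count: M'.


2 match(es); 0 pass the dangling check.
match: 0->9, 1->2, 2->0, 3->1, 4->8
match: 0->11, 1->2, 2->0, 3->1, 4->10
count: 2
applicable_count: 0


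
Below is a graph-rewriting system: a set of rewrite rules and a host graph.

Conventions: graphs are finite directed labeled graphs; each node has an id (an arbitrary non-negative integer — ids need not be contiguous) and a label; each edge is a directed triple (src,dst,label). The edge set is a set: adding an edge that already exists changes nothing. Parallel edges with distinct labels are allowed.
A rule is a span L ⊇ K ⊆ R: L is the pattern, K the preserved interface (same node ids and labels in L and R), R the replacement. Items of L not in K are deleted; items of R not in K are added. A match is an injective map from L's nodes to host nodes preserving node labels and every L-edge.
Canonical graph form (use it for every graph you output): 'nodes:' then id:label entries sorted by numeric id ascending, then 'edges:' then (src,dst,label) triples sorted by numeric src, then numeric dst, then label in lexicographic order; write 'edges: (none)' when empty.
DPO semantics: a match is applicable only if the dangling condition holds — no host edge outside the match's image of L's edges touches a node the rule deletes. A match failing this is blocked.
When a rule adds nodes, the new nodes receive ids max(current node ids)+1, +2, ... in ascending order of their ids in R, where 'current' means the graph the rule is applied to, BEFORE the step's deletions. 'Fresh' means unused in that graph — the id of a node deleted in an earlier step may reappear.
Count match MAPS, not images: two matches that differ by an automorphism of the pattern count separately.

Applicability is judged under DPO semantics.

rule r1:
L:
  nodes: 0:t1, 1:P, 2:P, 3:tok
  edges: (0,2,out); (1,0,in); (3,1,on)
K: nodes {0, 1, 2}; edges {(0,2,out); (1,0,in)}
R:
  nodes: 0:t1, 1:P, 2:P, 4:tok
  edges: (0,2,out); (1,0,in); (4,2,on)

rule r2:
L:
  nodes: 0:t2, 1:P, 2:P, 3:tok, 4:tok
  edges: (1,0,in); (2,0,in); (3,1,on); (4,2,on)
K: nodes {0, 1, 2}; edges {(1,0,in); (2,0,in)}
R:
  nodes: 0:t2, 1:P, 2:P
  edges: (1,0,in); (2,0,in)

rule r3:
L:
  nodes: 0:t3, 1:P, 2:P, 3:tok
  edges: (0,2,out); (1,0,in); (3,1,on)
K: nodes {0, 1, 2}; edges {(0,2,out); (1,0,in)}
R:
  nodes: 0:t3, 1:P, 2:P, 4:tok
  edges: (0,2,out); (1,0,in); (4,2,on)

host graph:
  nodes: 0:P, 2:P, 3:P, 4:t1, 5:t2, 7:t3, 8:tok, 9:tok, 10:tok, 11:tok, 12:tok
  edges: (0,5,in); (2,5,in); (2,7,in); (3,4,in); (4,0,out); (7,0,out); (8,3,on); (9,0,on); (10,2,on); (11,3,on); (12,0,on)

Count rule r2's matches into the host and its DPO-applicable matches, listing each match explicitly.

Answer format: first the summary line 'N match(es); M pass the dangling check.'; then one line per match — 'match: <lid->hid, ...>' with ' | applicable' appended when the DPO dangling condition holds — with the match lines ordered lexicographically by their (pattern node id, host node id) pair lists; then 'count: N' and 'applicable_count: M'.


4 match(es); 4 pass the dangling check.
match: 0->5, 1->0, 2->2, 3->9, 4->10 | applicable
match: 0->5, 1->0, 2->2, 3->12, 4->10 | applicable
match: 0->5, 1->2, 2->0, 3->10, 4->9 | applicable
match: 0->5, 1->2, 2->0, 3->10, 4->12 | applicable
count: 4
applicable_count: 4


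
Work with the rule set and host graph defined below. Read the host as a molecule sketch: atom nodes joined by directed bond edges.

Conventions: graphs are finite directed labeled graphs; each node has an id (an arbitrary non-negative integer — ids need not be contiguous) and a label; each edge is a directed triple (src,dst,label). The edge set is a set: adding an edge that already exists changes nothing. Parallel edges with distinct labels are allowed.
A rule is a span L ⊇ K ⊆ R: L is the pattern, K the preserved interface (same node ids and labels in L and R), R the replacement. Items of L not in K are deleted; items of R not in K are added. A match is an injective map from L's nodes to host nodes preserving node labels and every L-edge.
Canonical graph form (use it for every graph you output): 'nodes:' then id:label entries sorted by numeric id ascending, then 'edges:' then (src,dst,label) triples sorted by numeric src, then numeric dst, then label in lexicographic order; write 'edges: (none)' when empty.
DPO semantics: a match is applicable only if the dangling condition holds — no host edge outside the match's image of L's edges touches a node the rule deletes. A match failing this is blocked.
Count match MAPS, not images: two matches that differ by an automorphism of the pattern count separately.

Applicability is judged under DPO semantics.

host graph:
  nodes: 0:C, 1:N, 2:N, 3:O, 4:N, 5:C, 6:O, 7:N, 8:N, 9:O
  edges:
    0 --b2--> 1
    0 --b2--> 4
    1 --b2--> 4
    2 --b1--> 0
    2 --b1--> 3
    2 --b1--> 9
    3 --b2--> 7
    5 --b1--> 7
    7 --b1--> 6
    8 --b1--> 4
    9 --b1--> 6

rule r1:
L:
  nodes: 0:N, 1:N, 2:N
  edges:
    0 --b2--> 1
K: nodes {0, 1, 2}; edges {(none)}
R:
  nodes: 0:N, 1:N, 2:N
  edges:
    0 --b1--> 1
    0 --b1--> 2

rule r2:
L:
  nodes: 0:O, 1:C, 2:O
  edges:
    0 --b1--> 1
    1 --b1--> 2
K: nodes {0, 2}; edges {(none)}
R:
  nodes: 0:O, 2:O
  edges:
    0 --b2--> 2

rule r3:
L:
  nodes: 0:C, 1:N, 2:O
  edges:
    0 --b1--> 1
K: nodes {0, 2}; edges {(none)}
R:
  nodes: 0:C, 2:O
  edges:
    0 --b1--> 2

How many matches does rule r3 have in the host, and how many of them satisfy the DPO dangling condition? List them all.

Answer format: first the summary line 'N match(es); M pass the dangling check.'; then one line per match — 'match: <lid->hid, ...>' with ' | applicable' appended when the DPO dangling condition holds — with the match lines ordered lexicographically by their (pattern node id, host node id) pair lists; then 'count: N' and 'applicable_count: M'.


3 match(es); 0 pass the dangling check.
match: 0->5, 1->7, 2->3
match: 0->5, 1->7, 2->6
match: 0->5, 1->7, 2->9
count: 3
applicable_count: 0


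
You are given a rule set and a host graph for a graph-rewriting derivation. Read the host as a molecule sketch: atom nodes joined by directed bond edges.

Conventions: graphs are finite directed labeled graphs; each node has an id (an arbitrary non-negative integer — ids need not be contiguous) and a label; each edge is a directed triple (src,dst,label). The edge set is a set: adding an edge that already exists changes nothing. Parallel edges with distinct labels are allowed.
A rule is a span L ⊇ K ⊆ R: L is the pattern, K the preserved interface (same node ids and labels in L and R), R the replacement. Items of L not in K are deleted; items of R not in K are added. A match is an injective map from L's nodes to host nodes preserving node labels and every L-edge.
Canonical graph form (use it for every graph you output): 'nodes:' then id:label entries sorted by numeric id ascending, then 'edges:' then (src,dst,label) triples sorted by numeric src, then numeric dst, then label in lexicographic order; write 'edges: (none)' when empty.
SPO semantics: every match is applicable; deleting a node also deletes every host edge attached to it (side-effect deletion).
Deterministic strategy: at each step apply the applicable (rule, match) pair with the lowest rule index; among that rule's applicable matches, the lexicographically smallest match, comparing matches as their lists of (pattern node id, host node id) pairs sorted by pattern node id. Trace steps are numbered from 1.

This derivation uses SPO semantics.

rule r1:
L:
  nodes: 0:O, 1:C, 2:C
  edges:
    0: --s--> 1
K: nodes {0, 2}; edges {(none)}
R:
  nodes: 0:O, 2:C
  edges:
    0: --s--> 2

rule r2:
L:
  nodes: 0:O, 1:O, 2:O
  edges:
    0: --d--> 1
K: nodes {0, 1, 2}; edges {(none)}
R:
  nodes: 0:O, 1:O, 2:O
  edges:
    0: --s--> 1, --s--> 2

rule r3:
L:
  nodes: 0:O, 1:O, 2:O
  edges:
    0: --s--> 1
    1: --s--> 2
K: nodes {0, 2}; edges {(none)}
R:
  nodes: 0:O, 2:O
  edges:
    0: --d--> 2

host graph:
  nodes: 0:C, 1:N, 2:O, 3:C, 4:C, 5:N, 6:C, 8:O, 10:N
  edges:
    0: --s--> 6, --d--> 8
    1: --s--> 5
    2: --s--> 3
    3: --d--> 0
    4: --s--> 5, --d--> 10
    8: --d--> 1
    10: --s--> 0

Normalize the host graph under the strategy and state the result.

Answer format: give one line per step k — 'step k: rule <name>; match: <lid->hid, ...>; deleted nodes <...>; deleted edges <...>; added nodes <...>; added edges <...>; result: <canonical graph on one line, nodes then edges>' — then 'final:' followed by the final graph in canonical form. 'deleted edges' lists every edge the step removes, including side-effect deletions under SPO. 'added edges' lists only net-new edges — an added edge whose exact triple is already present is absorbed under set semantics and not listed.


step 1: rule r1; match: 0->2, 1->3, 2->0; deleted nodes 3; deleted edges (2,3,s); (3,0,d); added nodes (none); added edges (2,0,s); result: nodes: 0:C, 1:N, 2:O, 4:C, 5:N, 6:C, 8:O, 10:N edges: (0,6,s); (0,8,d); (1,5,s); (2,0,s); (4,5,s); (4,10,d); (8,1,d); (10,0,s)
step 2: rule r1; match: 0->2, 1->0, 2->4; deleted nodes 0; deleted edges (0,6,s); (0,8,d); (2,0,s); (10,0,s); added nodes (none); added edges (2,4,s); result: nodes: 1:N, 2:O, 4:C, 5:N, 6:C, 8:O, 10:N edges: (1,5,s); (2,4,s); (4,5,s); (4,10,d); (8,1,d)
step 3: rule r1; match: 0->2, 1->4, 2->6; deleted nodes 4; deleted edges (2,4,s); (4,5,s); (4,10,d); added nodes (none); added edges (2,6,s); result: nodes: 1:N, 2:O, 5:N, 6:C, 8:O, 10:N edges: (1,5,s); (2,6,s); (8,1,d)
final:
nodes: 1:N, 2:O, 5:N, 6:C, 8:O, 10:N
edges: (1,5,s); (2,6,s); (8,1,d)
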